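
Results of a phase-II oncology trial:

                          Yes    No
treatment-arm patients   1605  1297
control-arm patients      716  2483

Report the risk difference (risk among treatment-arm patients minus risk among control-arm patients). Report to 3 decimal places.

RD = 0.329

risk, treatment-arm patients = 1605/2902 = 0.5531
risk, control-arm patients = 716/3199 = 0.2238
risk difference = 0.5531 − 0.2238 = 0.329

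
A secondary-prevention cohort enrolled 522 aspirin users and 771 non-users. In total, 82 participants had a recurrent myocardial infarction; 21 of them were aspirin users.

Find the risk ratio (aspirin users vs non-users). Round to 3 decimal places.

aspirin users without the outcome: 522 − 21 = 501
non-users with the outcome: 82 − 21 = 61
non-users without the outcome: 771 − 61 = 710
risk, aspirin users = 21/522 = 0.04023
risk, non-users = 61/771 = 0.07912
RR = 0.04023 / 0.07912 = 0.508

RR ≈ 0.508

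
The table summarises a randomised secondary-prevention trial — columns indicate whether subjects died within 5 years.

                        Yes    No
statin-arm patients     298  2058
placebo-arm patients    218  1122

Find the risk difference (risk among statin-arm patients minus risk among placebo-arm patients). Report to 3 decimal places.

risk, statin-arm patients = 298/2356 = 0.1265
risk, placebo-arm patients = 218/1340 = 0.1627
risk difference = 0.1265 − 0.1627 = -0.036

RD ≈ -0.036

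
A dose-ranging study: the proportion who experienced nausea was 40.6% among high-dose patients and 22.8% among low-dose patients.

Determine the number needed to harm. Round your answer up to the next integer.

NNH = 6

absolute risk difference = 0.178000
1 / 0.178000 = 5.618 → round up → 6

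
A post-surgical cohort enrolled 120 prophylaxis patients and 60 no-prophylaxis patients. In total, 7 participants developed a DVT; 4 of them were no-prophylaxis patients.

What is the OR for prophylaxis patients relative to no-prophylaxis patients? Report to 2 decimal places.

prophylaxis patients with the outcome: 7 − 4 = 3
prophylaxis patients without the outcome: 120 − 3 = 117
no-prophylaxis patients without the outcome: 60 − 4 = 56
OR = (3 × 56) / (117 × 4) = 168/468 ≈ 0.36

0.36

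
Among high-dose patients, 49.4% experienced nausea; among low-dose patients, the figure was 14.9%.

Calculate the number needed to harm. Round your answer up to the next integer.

absolute risk difference = 0.345000
1 / 0.345000 = 2.899 → round up → 3

3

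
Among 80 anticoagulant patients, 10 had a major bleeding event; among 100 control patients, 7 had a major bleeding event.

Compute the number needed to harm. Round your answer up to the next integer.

19

risk, anticoagulant patients = 10/80 = 0.125000
risk, control patients = 7/100 = 0.070000
absolute risk difference = 0.055000
1 / 0.055000 = 18.182 → round up → 19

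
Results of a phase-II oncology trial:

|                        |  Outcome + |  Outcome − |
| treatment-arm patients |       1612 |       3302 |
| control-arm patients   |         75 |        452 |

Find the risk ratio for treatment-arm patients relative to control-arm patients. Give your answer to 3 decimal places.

risk, treatment-arm patients = 1612/4914 = 0.3280
risk, control-arm patients = 75/527 = 0.1423
RR = 0.3280 / 0.1423 = 2.305

RR: 2.305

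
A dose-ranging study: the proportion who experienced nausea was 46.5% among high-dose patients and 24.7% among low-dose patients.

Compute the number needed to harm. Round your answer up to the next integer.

NNH: 5

absolute risk difference = 0.218000
1 / 0.218000 = 4.587 → round up → 5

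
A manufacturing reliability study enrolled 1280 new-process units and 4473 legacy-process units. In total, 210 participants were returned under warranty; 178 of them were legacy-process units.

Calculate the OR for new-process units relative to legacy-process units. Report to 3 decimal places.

new-process units with the outcome: 210 − 178 = 32
new-process units without the outcome: 1280 − 32 = 1248
legacy-process units without the outcome: 4473 − 178 = 4295
odds, new-process units = 32/1248 = 0.02564
odds, legacy-process units = 178/4295 = 0.04144
OR = 0.02564 / 0.04144 = 0.619

0.619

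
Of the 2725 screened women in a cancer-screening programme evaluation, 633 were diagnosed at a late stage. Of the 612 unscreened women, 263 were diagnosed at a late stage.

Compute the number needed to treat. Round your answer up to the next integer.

risk, screened women = 633/2725 = 0.232294
risk, unscreened women = 263/612 = 0.429739
absolute risk difference = 0.197445
1 / 0.197445 = 5.065 → round up → 6

NNT ≈ 6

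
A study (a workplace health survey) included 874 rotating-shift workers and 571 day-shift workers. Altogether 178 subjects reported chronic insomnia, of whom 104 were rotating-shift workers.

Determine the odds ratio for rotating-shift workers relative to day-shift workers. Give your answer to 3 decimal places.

OR: 0.907

rotating-shift workers without the outcome: 874 − 104 = 770
day-shift workers with the outcome: 178 − 104 = 74
day-shift workers without the outcome: 571 − 74 = 497
OR = (104 × 497) / (770 × 74) = 51688/56980 ≈ 0.907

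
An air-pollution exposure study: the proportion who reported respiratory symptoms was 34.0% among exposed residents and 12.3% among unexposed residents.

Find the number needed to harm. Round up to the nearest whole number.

absolute risk difference = 0.217000
1 / 0.217000 = 4.608 → round up → 5

NNH = 5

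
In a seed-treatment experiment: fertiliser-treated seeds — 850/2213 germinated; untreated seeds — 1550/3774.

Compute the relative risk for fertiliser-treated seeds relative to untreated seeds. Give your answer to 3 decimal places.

RR = 0.935

risk, fertiliser-treated seeds = 850/2213 = 0.3841
risk, untreated seeds = 1550/3774 = 0.4107
RR = 0.3841 / 0.4107 = 0.935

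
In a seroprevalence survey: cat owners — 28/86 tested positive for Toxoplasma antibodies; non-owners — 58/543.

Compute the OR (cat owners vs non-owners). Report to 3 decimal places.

OR = (28 × 485) / (58 × 58) = 13580/3364 ≈ 4.037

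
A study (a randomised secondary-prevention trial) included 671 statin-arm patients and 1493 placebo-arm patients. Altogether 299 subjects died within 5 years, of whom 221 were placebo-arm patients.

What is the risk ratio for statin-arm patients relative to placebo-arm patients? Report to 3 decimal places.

statin-arm patients with the outcome: 299 − 221 = 78
statin-arm patients without the outcome: 671 − 78 = 593
placebo-arm patients without the outcome: 1493 − 221 = 1272
risk, statin-arm patients = 78/671 = 0.1162
risk, placebo-arm patients = 221/1493 = 0.1480
RR = 0.1162 / 0.1480 = 0.785

RR: 0.785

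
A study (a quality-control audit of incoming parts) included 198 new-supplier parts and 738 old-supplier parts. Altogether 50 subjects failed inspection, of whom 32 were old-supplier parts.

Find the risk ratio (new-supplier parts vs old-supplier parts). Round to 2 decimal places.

2.10

new-supplier parts with the outcome: 50 − 32 = 18
new-supplier parts without the outcome: 198 − 18 = 180
old-supplier parts without the outcome: 738 − 32 = 706
risk, new-supplier parts = 18/198 = 0.09091
risk, old-supplier parts = 32/738 = 0.04336
RR = 0.09091 / 0.04336 = 2.10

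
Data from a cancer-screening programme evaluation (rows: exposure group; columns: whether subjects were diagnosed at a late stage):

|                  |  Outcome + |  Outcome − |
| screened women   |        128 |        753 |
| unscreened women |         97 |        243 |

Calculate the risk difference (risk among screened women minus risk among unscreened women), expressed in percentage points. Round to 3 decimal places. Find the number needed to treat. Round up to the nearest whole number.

risk, screened women = 128/881 = 0.1453
risk, unscreened women = 97/340 = 0.2853
risk difference = 0.1453 − 0.2853 = -0.1400 → -14.000 percentage points
absolute risk difference = 0.140005
1 / 0.140005 = 7.143 → round up → 8

RD = -14.000; NNT = 8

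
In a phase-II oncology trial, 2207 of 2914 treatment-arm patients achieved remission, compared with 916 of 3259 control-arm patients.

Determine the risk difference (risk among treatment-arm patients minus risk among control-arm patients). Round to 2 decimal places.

RD ≈ 0.48

risk, treatment-arm patients = 2207/2914 = 0.7574
risk, control-arm patients = 916/3259 = 0.2811
risk difference = 0.7574 − 0.2811 = 0.48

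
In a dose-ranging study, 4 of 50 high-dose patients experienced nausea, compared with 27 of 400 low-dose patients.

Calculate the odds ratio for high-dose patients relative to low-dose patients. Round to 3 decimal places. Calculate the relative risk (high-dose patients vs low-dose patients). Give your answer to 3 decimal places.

OR = (4 × 373) / (46 × 27) = 1492/1242 ≈ 1.201
risk, high-dose patients = 4/50 = 0.0800
risk, low-dose patients = 27/400 = 0.0675
RR = 0.0800 / 0.0675 = 1.185

OR = 1.201; RR = 1.185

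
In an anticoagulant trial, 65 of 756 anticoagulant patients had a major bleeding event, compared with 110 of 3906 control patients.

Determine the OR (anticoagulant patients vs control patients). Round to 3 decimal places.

OR = (65 × 3796) / (691 × 110) = 246740/76010 ≈ 3.246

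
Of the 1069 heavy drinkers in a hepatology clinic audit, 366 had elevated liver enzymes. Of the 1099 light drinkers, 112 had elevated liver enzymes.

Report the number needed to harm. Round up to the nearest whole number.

risk, heavy drinkers = 366/1069 = 0.342376
risk, light drinkers = 112/1099 = 0.101911
absolute risk difference = 0.240465
1 / 0.240465 = 4.159 → round up → 5

NNH: 5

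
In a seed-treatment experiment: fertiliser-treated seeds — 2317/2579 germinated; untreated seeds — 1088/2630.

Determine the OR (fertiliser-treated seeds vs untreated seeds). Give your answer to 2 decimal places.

OR = (2317 × 1542) / (262 × 1088) = 3572814/285056 ≈ 12.53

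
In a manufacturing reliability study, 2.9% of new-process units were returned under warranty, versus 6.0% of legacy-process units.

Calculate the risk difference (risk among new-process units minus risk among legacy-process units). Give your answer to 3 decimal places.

risk difference = 0.02900 − 0.06000 = -0.031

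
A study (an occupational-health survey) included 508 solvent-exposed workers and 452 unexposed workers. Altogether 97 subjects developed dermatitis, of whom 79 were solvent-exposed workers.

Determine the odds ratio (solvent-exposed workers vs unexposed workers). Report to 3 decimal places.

OR = 4.440

solvent-exposed workers without the outcome: 508 − 79 = 429
unexposed workers with the outcome: 97 − 79 = 18
unexposed workers without the outcome: 452 − 18 = 434
OR = (79 × 434) / (429 × 18) = 34286/7722 ≈ 4.440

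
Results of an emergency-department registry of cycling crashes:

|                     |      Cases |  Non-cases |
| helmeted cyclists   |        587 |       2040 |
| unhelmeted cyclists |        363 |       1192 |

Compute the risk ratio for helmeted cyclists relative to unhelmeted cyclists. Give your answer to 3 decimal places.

0.957

risk, helmeted cyclists = 587/2627 = 0.2234
risk, unhelmeted cyclists = 363/1555 = 0.2334
RR = 0.2234 / 0.2334 = 0.957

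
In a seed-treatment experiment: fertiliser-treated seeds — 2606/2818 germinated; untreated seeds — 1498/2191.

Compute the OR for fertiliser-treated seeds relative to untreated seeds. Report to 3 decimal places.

OR = (2606 × 693) / (212 × 1498) = 1805958/317576 ≈ 5.687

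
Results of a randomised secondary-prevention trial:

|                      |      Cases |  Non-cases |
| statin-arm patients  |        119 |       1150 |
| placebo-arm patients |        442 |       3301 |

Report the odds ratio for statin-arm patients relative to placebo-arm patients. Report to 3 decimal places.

odds, statin-arm patients = 119/1150 = 0.1035
odds, placebo-arm patients = 442/3301 = 0.1339
OR = 0.1035 / 0.1339 = 0.773

OR ≈ 0.773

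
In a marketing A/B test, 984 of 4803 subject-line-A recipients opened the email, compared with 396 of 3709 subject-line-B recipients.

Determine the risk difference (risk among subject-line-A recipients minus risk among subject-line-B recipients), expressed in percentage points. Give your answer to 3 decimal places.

RD: 9.810

risk, subject-line-A recipients = 984/4803 = 0.2049
risk, subject-line-B recipients = 396/3709 = 0.1068
risk difference = 0.2049 − 0.1068 = 0.0981 → 9.810 percentage points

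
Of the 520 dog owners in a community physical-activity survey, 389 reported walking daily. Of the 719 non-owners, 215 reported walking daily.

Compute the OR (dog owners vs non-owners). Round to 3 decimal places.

odds, dog owners = 389/131 = 2.9695
odds, non-owners = 215/504 = 0.4266
OR = 2.9695 / 0.4266 = 6.961

6.961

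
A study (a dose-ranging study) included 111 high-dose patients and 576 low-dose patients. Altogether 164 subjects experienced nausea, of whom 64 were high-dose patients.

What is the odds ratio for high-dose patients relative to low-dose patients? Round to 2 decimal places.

6.48

high-dose patients without the outcome: 111 − 64 = 47
low-dose patients with the outcome: 164 − 64 = 100
low-dose patients without the outcome: 576 − 100 = 476
OR = (64 × 476) / (47 × 100) = 30464/4700 ≈ 6.48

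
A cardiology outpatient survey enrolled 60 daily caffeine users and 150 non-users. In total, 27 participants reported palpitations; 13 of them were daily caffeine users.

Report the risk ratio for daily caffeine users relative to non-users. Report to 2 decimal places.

2.32

daily caffeine users without the outcome: 60 − 13 = 47
non-users with the outcome: 27 − 13 = 14
non-users without the outcome: 150 − 14 = 136
risk, daily caffeine users = 13/60 = 0.2167
risk, non-users = 14/150 = 0.0933
RR = 0.2167 / 0.0933 = 2.32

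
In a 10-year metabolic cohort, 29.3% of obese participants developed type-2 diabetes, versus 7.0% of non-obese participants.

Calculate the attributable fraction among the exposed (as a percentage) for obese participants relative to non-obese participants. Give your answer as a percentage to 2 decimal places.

AR% = (0.2930 − 0.0700) / 0.2930 = 0.7611 → 76.11%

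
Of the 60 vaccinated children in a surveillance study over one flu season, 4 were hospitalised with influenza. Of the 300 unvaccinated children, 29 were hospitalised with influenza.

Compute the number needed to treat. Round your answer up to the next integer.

34

risk, vaccinated children = 4/60 = 0.066667
risk, unvaccinated children = 29/300 = 0.096667
absolute risk difference = 0.030000
1 / 0.030000 = 33.333 → round up → 34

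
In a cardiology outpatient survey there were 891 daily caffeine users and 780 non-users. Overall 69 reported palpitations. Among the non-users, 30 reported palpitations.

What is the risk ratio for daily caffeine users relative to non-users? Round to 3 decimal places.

1.138

daily caffeine users with the outcome: 69 − 30 = 39
daily caffeine users without the outcome: 891 − 39 = 852
non-users without the outcome: 780 − 30 = 750
risk, daily caffeine users = 39/891 = 0.04377
risk, non-users = 30/780 = 0.03846
RR = 0.04377 / 0.03846 = 1.138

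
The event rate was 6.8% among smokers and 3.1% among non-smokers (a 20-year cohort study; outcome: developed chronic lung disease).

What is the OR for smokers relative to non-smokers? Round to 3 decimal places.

odds, smokers = 0.06800/0.93200 = 0.07296
odds, non-smokers = 0.03100/0.96900 = 0.03199
OR = 0.07296 / 0.03199 = 2.281

OR: 2.281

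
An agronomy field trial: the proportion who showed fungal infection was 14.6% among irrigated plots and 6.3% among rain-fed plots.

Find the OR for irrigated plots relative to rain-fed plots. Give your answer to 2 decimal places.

2.54

odds, irrigated plots = 0.1460/0.8540 = 0.1710
odds, rain-fed plots = 0.0630/0.9370 = 0.0672
OR = 0.1710 / 0.0672 = 2.54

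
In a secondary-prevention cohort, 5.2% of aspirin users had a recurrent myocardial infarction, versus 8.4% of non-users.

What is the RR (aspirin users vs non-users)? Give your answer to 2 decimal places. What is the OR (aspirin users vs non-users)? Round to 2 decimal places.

RR = 0.0520 / 0.0840 = 0.62
odds, aspirin users = 0.0520/0.9480 = 0.0549
odds, non-users = 0.0840/0.9160 = 0.0917
OR = 0.0549 / 0.0917 = 0.60

RR = 0.62; OR = 0.60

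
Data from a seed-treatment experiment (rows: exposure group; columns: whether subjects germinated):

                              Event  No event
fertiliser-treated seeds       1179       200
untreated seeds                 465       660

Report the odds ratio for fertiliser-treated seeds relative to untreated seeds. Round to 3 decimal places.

OR = (1179 × 660) / (200 × 465) = 778140/93000 ≈ 8.367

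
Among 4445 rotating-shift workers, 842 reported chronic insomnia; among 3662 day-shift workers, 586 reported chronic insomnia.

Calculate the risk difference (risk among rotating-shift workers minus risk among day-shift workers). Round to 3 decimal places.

risk, rotating-shift workers = 842/4445 = 0.1894
risk, day-shift workers = 586/3662 = 0.1600
risk difference = 0.1894 − 0.1600 = 0.029

0.029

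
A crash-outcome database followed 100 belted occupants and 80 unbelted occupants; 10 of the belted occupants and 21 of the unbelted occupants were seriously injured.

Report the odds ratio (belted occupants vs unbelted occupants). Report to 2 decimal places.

OR = (10 × 59) / (90 × 21) = 590/1890 ≈ 0.31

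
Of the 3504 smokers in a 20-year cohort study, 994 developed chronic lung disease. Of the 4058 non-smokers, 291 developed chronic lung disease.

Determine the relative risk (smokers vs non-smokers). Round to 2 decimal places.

risk, smokers = 994/3504 = 0.2837
risk, non-smokers = 291/4058 = 0.0717
RR = 0.2837 / 0.0717 = 3.96

RR = 3.96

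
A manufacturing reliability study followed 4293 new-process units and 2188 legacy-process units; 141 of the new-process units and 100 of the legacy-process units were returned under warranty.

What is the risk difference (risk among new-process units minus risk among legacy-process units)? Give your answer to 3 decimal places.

RD: -0.013

risk, new-process units = 141/4293 = 0.03284
risk, legacy-process units = 100/2188 = 0.04570
risk difference = 0.03284 − 0.04570 = -0.013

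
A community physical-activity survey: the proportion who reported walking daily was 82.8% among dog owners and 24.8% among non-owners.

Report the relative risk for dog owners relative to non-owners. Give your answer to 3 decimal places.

RR = 0.8280 / 0.2480 = 3.339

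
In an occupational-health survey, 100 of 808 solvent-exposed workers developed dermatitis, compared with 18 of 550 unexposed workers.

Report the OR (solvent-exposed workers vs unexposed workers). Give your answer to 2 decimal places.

OR = (100 × 532) / (708 × 18) = 53200/12744 ≈ 4.17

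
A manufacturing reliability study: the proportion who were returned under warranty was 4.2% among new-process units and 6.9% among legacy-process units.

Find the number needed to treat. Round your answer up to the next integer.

absolute risk difference = 0.027000
1 / 0.027000 = 37.037 → round up → 38

NNT: 38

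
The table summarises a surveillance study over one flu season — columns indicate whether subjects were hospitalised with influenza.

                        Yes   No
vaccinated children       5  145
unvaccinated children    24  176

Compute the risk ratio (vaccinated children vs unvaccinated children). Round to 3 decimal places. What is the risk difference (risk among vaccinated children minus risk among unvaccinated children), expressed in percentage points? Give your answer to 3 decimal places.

RR = 0.278; RD = -8.667

risk, vaccinated children = 5/150 = 0.03333
risk, unvaccinated children = 24/200 = 0.12000
RR = 0.03333 / 0.12000 = 0.278
risk difference = 0.03333 − 0.12000 = -0.08667 → -8.667 percentage points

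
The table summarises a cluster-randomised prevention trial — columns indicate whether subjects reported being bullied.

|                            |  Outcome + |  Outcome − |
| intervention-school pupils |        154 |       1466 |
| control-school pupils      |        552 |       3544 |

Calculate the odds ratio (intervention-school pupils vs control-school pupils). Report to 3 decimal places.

OR = (154 × 3544) / (1466 × 552) = 545776/809232 ≈ 0.674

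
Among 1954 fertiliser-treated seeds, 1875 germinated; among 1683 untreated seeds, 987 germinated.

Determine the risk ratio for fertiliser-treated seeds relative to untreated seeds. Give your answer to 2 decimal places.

1.64

risk, fertiliser-treated seeds = 1875/1954 = 0.9596
risk, untreated seeds = 987/1683 = 0.5865
RR = 0.9596 / 0.5865 = 1.64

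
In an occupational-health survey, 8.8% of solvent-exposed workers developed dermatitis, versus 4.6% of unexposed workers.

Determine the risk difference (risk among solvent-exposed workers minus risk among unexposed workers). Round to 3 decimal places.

risk difference = 0.08800 − 0.04600 = 0.042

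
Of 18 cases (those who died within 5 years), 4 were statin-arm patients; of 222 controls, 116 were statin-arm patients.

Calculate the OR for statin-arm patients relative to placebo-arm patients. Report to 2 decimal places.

OR = (4 × 106) / (116 × 14) = 424/1624 ≈ 0.26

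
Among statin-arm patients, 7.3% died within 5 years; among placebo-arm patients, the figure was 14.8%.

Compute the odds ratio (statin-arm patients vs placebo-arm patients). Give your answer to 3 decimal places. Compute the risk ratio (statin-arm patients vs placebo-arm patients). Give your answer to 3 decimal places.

OR = 0.453; RR = 0.493

odds, statin-arm patients = 0.0730/0.9270 = 0.0787
odds, placebo-arm patients = 0.1480/0.8520 = 0.1737
OR = 0.0787 / 0.1737 = 0.453
RR = 0.0730 / 0.1480 = 0.493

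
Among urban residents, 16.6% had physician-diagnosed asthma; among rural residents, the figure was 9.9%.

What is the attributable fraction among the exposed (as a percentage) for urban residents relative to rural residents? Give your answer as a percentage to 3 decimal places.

AR% = (0.1660 − 0.0990) / 0.1660 = 0.4036 → 40.361%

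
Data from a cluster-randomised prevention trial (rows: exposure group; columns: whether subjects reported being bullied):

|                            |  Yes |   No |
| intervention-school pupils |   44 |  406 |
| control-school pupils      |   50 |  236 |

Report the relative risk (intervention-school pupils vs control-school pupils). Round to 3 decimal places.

risk, intervention-school pupils = 44/450 = 0.0978
risk, control-school pupils = 50/286 = 0.1748
RR = 0.0978 / 0.1748 = 0.559

RR = 0.559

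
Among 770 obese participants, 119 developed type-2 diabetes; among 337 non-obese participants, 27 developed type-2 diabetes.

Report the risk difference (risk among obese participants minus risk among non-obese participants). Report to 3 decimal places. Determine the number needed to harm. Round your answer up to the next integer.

RD = 0.074; NNH = 14

risk, obese participants = 119/770 = 0.1545
risk, non-obese participants = 27/337 = 0.0801
risk difference = 0.1545 − 0.0801 = 0.074
absolute risk difference = 0.074427
1 / 0.074427 = 13.436 → round up → 14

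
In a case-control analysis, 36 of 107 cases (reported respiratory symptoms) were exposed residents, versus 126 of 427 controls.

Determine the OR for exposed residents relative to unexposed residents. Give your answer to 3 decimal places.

odds, exposed residents = 36/126 = 0.2857
odds, unexposed residents = 71/301 = 0.2359
OR = 0.2857 / 0.2359 = 1.211

1.211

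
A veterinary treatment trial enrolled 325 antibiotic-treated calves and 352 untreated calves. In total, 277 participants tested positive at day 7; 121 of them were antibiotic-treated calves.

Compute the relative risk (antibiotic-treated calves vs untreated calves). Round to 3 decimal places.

RR ≈ 0.840

antibiotic-treated calves without the outcome: 325 − 121 = 204
untreated calves with the outcome: 277 − 121 = 156
untreated calves without the outcome: 352 − 156 = 196
risk, antibiotic-treated calves = 121/325 = 0.3723
risk, untreated calves = 156/352 = 0.4432
RR = 0.3723 / 0.4432 = 0.840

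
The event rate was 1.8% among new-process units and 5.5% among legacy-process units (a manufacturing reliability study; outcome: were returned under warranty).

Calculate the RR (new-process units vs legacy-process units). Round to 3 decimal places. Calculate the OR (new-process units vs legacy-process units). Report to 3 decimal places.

RR = 0.01800 / 0.05500 = 0.327
odds, new-process units = 0.01800/0.98200 = 0.01833
odds, legacy-process units = 0.05500/0.94500 = 0.05820
OR = 0.01833 / 0.05820 = 0.315

RR = 0.327; OR = 0.315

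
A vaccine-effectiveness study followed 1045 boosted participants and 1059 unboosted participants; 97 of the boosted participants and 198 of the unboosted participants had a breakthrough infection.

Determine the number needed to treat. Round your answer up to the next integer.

NNT ≈ 11

risk, boosted participants = 97/1045 = 0.092823
risk, unboosted participants = 198/1059 = 0.186969
absolute risk difference = 0.094146
1 / 0.094146 = 10.622 → round up → 11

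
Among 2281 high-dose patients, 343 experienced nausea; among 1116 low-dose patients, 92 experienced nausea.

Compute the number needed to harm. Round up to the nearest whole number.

risk, high-dose patients = 343/2281 = 0.150373
risk, low-dose patients = 92/1116 = 0.082437
absolute risk difference = 0.067935
1 / 0.067935 = 14.720 → round up → 15

NNH: 15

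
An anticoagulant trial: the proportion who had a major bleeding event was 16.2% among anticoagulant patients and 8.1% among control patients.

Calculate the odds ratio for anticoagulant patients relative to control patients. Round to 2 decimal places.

odds, anticoagulant patients = 0.1620/0.8380 = 0.1933
odds, control patients = 0.0810/0.9190 = 0.0881
OR = 0.1933 / 0.0881 = 2.19

2.19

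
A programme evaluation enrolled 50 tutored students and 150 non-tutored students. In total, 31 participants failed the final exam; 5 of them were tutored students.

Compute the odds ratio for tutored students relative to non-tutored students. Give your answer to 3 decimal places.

tutored students without the outcome: 50 − 5 = 45
non-tutored students with the outcome: 31 − 5 = 26
non-tutored students without the outcome: 150 − 26 = 124
OR = (5 × 124) / (45 × 26) = 620/1170 ≈ 0.530

OR = 0.530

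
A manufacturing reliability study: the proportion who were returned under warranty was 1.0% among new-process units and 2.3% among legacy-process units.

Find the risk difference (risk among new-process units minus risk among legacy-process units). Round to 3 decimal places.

risk difference = 0.01000 − 0.02300 = -0.013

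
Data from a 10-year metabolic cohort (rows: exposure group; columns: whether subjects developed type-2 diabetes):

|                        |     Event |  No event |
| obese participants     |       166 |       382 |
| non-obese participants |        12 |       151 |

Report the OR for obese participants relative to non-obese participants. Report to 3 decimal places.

OR = (166 × 151) / (382 × 12) = 25066/4584 ≈ 5.468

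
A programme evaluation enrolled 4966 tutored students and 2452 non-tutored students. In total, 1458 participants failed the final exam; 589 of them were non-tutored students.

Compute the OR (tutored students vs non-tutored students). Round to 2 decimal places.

tutored students with the outcome: 1458 − 589 = 869
tutored students without the outcome: 4966 − 869 = 4097
non-tutored students without the outcome: 2452 − 589 = 1863
odds, tutored students = 869/4097 = 0.2121
odds, non-tutored students = 589/1863 = 0.3162
OR = 0.2121 / 0.3162 = 0.67

OR = 0.67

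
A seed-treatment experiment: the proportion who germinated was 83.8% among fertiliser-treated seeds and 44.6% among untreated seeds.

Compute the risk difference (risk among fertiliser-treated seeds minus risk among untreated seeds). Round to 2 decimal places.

risk difference = 0.8380 − 0.4460 = 0.39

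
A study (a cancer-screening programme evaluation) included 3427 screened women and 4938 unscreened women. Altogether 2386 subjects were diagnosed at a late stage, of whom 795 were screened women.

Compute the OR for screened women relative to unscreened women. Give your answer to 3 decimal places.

0.635

screened women without the outcome: 3427 − 795 = 2632
unscreened women with the outcome: 2386 − 795 = 1591
unscreened women without the outcome: 4938 − 1591 = 3347
OR = (795 × 3347) / (2632 × 1591) = 2660865/4187512 ≈ 0.635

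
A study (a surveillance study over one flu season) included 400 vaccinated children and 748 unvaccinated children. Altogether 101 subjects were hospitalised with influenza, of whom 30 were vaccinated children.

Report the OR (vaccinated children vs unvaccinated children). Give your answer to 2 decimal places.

vaccinated children without the outcome: 400 − 30 = 370
unvaccinated children with the outcome: 101 − 30 = 71
unvaccinated children without the outcome: 748 − 71 = 677
OR = (30 × 677) / (370 × 71) = 20310/26270 ≈ 0.77

OR = 0.77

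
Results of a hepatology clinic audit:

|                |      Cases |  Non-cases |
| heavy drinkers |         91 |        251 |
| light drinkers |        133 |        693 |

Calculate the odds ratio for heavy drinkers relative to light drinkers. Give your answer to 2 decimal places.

OR = (91 × 693) / (251 × 133) = 63063/33383 ≈ 1.89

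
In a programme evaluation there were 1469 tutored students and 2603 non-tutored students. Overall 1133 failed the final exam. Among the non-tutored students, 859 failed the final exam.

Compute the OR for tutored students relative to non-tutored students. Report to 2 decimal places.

OR: 0.47

tutored students with the outcome: 1133 − 859 = 274
tutored students without the outcome: 1469 − 274 = 1195
non-tutored students without the outcome: 2603 − 859 = 1744
odds, tutored students = 274/1195 = 0.2293
odds, non-tutored students = 859/1744 = 0.4925
OR = 0.2293 / 0.4925 = 0.47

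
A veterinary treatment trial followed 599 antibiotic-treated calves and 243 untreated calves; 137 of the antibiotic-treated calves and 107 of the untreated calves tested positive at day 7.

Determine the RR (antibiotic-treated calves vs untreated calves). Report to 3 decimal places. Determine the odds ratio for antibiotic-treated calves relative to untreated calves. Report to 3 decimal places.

risk, antibiotic-treated calves = 137/599 = 0.2287
risk, untreated calves = 107/243 = 0.4403
RR = 0.2287 / 0.4403 = 0.519
OR = (137 × 136) / (462 × 107) = 18632/49434 ≈ 0.377

RR = 0.519; OR = 0.377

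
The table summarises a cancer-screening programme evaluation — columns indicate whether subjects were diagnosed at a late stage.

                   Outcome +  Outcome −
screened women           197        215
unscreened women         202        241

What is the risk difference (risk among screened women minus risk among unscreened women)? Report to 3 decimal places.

risk, screened women = 197/412 = 0.4782
risk, unscreened women = 202/443 = 0.4560
risk difference = 0.4782 − 0.4560 = 0.022

RD: 0.022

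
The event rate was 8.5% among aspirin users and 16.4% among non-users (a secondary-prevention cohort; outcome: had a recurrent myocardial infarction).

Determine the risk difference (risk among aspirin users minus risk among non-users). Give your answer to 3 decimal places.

risk difference = 0.0850 − 0.1640 = -0.079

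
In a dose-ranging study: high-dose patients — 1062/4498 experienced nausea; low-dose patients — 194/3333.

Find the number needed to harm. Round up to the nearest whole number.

6

risk, high-dose patients = 1062/4498 = 0.236105
risk, low-dose patients = 194/3333 = 0.058206
absolute risk difference = 0.177899
1 / 0.177899 = 5.621 → round up → 6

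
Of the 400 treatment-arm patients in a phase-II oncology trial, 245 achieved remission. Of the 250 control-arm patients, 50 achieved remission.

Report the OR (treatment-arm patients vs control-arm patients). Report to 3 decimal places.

OR = (245 × 200) / (155 × 50) = 49000/7750 ≈ 6.323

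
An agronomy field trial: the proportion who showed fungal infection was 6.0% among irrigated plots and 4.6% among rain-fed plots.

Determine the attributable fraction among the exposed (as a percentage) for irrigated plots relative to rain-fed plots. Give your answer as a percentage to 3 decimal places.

AR% = (0.06000 − 0.04600) / 0.06000 = 0.2333 → 23.333%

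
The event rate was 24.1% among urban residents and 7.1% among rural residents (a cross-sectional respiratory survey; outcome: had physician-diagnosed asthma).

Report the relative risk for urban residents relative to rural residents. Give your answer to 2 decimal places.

RR = 0.2410 / 0.0710 = 3.39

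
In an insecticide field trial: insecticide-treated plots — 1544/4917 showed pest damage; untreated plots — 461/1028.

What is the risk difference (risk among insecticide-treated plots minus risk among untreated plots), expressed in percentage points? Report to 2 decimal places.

risk, insecticide-treated plots = 1544/4917 = 0.3140
risk, untreated plots = 461/1028 = 0.4484
risk difference = 0.3140 − 0.4484 = -0.1344 → -13.44 percentage points

RD: -13.44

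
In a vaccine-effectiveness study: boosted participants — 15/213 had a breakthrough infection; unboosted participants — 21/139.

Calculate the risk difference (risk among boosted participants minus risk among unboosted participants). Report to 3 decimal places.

risk, boosted participants = 15/213 = 0.0704
risk, unboosted participants = 21/139 = 0.1511
risk difference = 0.0704 − 0.1511 = -0.081

RD = -0.081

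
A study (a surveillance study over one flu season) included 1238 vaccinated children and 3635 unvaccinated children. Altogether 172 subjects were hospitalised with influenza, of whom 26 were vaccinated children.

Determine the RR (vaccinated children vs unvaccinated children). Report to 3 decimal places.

vaccinated children without the outcome: 1238 − 26 = 1212
unvaccinated children with the outcome: 172 − 26 = 146
unvaccinated children without the outcome: 3635 − 146 = 3489
risk, vaccinated children = 26/1238 = 0.02100
risk, unvaccinated children = 146/3635 = 0.04017
RR = 0.02100 / 0.04017 = 0.523

0.523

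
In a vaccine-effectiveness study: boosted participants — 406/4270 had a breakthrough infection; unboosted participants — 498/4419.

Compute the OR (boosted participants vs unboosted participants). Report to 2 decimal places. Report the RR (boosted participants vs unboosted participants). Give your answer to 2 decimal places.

odds, boosted participants = 406/3864 = 0.1051
odds, unboosted participants = 498/3921 = 0.1270
OR = 0.1051 / 0.1270 = 0.83
risk, boosted participants = 406/4270 = 0.0951
risk, unboosted participants = 498/4419 = 0.1127
RR = 0.0951 / 0.1127 = 0.84

OR = 0.83; RR = 0.84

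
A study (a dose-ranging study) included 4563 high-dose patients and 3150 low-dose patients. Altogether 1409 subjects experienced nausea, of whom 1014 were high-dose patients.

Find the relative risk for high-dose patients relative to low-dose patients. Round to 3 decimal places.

RR = 1.772

high-dose patients without the outcome: 4563 − 1014 = 3549
low-dose patients with the outcome: 1409 − 1014 = 395
low-dose patients without the outcome: 3150 − 395 = 2755
risk, high-dose patients = 1014/4563 = 0.2222
risk, low-dose patients = 395/3150 = 0.1254
RR = 0.2222 / 0.1254 = 1.772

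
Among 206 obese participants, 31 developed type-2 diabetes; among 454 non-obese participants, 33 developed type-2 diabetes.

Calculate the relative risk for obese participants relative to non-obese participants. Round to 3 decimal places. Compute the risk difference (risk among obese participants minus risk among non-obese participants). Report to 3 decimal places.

risk, obese participants = 31/206 = 0.1505
risk, non-obese participants = 33/454 = 0.0727
RR = 0.1505 / 0.0727 = 2.070
risk difference = 0.1505 − 0.0727 = 0.078

RR = 2.070; RD = 0.078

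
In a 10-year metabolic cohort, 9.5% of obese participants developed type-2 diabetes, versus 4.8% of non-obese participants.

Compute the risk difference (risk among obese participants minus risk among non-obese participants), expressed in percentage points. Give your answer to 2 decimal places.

RD: 4.70

risk difference = 0.09500 − 0.04800 = 0.04700 → 4.70 percentage points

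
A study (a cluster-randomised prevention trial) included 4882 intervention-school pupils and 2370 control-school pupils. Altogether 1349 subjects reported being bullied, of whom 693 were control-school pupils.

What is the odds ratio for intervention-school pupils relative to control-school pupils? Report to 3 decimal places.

0.376

intervention-school pupils with the outcome: 1349 − 693 = 656
intervention-school pupils without the outcome: 4882 − 656 = 4226
control-school pupils without the outcome: 2370 − 693 = 1677
OR = (656 × 1677) / (4226 × 693) = 1100112/2928618 ≈ 0.376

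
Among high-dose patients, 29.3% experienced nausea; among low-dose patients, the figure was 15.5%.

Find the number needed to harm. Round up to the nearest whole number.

absolute risk difference = 0.138000
1 / 0.138000 = 7.246 → round up → 8

8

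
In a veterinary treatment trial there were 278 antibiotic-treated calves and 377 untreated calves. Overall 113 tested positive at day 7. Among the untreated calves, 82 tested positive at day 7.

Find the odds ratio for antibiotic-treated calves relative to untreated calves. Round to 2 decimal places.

OR: 0.45

antibiotic-treated calves with the outcome: 113 − 82 = 31
antibiotic-treated calves without the outcome: 278 − 31 = 247
untreated calves without the outcome: 377 − 82 = 295
odds, antibiotic-treated calves = 31/247 = 0.1255
odds, untreated calves = 82/295 = 0.2780
OR = 0.1255 / 0.2780 = 0.45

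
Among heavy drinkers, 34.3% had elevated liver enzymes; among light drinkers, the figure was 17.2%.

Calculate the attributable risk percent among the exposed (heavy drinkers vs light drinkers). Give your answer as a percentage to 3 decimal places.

AR% = (0.3430 − 0.1720) / 0.3430 = 0.4985 → 49.854%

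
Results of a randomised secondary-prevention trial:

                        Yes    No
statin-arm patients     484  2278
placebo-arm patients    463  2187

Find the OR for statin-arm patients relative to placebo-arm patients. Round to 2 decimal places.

OR = (484 × 2187) / (2278 × 463) = 1058508/1054714 ≈ 1.00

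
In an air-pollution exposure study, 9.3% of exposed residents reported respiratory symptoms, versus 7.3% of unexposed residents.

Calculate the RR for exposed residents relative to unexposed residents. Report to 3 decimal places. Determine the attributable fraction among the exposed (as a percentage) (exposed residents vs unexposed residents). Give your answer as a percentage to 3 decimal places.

RR = 0.0930 / 0.0730 = 1.274
AR% = (0.0930 − 0.0730) / 0.0930 = 0.2151 → 21.505%

RR = 1.274; AR% = 21.505%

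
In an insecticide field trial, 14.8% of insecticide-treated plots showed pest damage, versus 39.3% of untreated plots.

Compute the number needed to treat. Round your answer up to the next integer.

NNT ≈ 5

absolute risk difference = 0.245000
1 / 0.245000 = 4.082 → round up → 5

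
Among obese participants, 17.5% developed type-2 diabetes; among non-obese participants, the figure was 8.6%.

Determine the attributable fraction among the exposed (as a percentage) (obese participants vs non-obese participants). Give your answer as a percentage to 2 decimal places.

AR% = (0.1750 − 0.0860) / 0.1750 = 0.5086 → 50.86%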